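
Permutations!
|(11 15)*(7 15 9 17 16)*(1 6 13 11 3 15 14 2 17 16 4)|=22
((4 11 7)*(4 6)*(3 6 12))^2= (3 4 7)(6 11 12)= ((3 6 4 11 7 12))^2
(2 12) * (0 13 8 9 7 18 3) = [13, 1, 12, 0, 4, 5, 6, 18, 9, 7, 10, 11, 2, 8, 14, 15, 16, 17, 3] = (0 13 8 9 7 18 3)(2 12)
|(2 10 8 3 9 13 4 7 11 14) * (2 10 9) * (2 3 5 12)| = 11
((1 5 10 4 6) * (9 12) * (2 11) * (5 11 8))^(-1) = ((1 11 2 8 5 10 4 6)(9 12))^(-1) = (1 6 4 10 5 8 2 11)(9 12)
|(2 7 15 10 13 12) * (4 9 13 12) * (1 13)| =20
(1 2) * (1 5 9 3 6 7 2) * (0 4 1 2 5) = [4, 2, 0, 6, 1, 9, 7, 5, 8, 3] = (0 4 1 2)(3 6 7 5 9)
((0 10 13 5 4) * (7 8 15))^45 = ((0 10 13 5 4)(7 8 15))^45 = (15)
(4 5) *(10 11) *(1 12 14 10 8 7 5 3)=(1 12 14 10 11 8 7 5 4 3)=[0, 12, 2, 1, 3, 4, 6, 5, 7, 9, 11, 8, 14, 13, 10]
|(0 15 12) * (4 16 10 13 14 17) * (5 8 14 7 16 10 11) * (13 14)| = |(0 15 12)(4 10 14 17)(5 8 13 7 16 11)| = 12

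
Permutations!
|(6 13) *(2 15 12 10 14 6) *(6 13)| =|(2 15 12 10 14 13)| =6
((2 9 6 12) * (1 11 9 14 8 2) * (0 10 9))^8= ((0 10 9 6 12 1 11)(2 14 8))^8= (0 10 9 6 12 1 11)(2 8 14)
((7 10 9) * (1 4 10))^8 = (1 9 4 7 10)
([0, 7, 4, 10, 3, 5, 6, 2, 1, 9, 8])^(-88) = [0, 4, 10, 1, 8, 5, 6, 3, 2, 9, 7]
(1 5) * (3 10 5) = (1 3 10 5) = [0, 3, 2, 10, 4, 1, 6, 7, 8, 9, 5]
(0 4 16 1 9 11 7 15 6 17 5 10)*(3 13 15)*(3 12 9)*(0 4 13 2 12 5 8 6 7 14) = [13, 3, 12, 2, 16, 10, 17, 5, 6, 11, 4, 14, 9, 15, 0, 7, 1, 8] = (0 13 15 7 5 10 4 16 1 3 2 12 9 11 14)(6 17 8)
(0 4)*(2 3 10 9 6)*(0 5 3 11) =(0 4 5 3 10 9 6 2 11) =[4, 1, 11, 10, 5, 3, 2, 7, 8, 6, 9, 0]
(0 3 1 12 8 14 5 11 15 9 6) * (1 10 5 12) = (0 3 10 5 11 15 9 6)(8 14 12) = [3, 1, 2, 10, 4, 11, 0, 7, 14, 6, 5, 15, 8, 13, 12, 9]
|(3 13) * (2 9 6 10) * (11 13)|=|(2 9 6 10)(3 11 13)|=12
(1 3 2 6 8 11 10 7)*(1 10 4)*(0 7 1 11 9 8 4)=(0 7 10 1 3 2 6 4 11)(8 9)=[7, 3, 6, 2, 11, 5, 4, 10, 9, 8, 1, 0]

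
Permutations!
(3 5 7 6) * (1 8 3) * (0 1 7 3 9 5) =[1, 8, 2, 0, 4, 3, 7, 6, 9, 5] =(0 1 8 9 5 3)(6 7)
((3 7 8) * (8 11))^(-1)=(3 8 11 7)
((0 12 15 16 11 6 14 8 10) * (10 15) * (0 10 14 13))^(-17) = ((0 12 14 8 15 16 11 6 13))^(-17) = (0 12 14 8 15 16 11 6 13)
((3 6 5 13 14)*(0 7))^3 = ((0 7)(3 6 5 13 14))^3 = (0 7)(3 13 6 14 5)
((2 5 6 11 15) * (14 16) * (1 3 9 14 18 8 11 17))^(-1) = ((1 3 9 14 16 18 8 11 15 2 5 6 17))^(-1) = (1 17 6 5 2 15 11 8 18 16 14 9 3)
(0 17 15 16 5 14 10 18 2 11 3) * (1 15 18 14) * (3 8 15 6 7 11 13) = (0 17 18 2 13 3)(1 6 7 11 8 15 16 5)(10 14) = [17, 6, 13, 0, 4, 1, 7, 11, 15, 9, 14, 8, 12, 3, 10, 16, 5, 18, 2]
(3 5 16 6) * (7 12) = (3 5 16 6)(7 12) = [0, 1, 2, 5, 4, 16, 3, 12, 8, 9, 10, 11, 7, 13, 14, 15, 6]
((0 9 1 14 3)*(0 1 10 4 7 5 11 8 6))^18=((0 9 10 4 7 5 11 8 6)(1 14 3))^18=(14)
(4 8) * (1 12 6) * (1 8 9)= (1 12 6 8 4 9)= [0, 12, 2, 3, 9, 5, 8, 7, 4, 1, 10, 11, 6]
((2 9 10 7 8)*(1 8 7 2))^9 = ((1 8)(2 9 10))^9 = (10)(1 8)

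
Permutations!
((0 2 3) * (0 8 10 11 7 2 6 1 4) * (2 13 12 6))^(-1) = ((0 2 3 8 10 11 7 13 12 6 1 4))^(-1) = (0 4 1 6 12 13 7 11 10 8 3 2)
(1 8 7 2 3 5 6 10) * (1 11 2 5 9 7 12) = (1 8 12)(2 3 9 7 5 6 10 11) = [0, 8, 3, 9, 4, 6, 10, 5, 12, 7, 11, 2, 1]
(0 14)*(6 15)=(0 14)(6 15)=[14, 1, 2, 3, 4, 5, 15, 7, 8, 9, 10, 11, 12, 13, 0, 6]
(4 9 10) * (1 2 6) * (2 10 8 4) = (1 10 2 6)(4 9 8) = [0, 10, 6, 3, 9, 5, 1, 7, 4, 8, 2]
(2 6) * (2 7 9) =(2 6 7 9) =[0, 1, 6, 3, 4, 5, 7, 9, 8, 2]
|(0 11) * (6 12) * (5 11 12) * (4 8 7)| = 15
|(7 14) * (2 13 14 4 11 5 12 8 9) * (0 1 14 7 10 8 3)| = 14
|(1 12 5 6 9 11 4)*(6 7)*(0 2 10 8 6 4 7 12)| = |(0 2 10 8 6 9 11 7 4 1)(5 12)| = 10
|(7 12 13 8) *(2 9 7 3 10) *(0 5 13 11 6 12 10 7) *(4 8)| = |(0 5 13 4 8 3 7 10 2 9)(6 12 11)| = 30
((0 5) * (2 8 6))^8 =((0 5)(2 8 6))^8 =(2 6 8)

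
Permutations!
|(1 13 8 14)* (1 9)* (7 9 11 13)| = 12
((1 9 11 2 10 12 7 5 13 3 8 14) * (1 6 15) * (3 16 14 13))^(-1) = (1 15 6 14 16 13 8 3 5 7 12 10 2 11 9)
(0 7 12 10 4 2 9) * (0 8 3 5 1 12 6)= (0 7 6)(1 12 10 4 2 9 8 3 5)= [7, 12, 9, 5, 2, 1, 0, 6, 3, 8, 4, 11, 10]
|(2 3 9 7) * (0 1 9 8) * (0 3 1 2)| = 10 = |(0 2 1 9 7)(3 8)|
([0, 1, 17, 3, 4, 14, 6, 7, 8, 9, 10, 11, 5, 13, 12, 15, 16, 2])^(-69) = (2 17)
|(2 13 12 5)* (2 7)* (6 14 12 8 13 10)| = 14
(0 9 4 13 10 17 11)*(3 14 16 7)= (0 9 4 13 10 17 11)(3 14 16 7)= [9, 1, 2, 14, 13, 5, 6, 3, 8, 4, 17, 0, 12, 10, 16, 15, 7, 11]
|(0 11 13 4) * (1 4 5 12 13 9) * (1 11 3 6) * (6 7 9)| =24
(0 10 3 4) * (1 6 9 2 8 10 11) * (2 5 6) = (0 11 1 2 8 10 3 4)(5 6 9) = [11, 2, 8, 4, 0, 6, 9, 7, 10, 5, 3, 1]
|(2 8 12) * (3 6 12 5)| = |(2 8 5 3 6 12)| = 6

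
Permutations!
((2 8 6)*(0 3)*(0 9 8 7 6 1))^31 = (0 3 9 8 1)(2 7 6)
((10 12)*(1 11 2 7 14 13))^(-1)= ((1 11 2 7 14 13)(10 12))^(-1)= (1 13 14 7 2 11)(10 12)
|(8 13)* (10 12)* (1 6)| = 2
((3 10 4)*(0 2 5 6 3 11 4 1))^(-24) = (11)(0 3 2 10 5 1 6)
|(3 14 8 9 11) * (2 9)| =|(2 9 11 3 14 8)| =6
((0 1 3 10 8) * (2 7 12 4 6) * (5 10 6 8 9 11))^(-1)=((0 1 3 6 2 7 12 4 8)(5 10 9 11))^(-1)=(0 8 4 12 7 2 6 3 1)(5 11 9 10)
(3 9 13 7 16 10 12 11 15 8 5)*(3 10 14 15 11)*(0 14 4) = (0 14 15 8 5 10 12 3 9 13 7 16 4) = [14, 1, 2, 9, 0, 10, 6, 16, 5, 13, 12, 11, 3, 7, 15, 8, 4]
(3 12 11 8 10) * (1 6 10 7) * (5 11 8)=[0, 6, 2, 12, 4, 11, 10, 1, 7, 9, 3, 5, 8]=(1 6 10 3 12 8 7)(5 11)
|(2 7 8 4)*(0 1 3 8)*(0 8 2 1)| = 6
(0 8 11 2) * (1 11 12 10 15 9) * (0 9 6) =(0 8 12 10 15 6)(1 11 2 9) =[8, 11, 9, 3, 4, 5, 0, 7, 12, 1, 15, 2, 10, 13, 14, 6]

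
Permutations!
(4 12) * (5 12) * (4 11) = (4 5 12 11) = [0, 1, 2, 3, 5, 12, 6, 7, 8, 9, 10, 4, 11]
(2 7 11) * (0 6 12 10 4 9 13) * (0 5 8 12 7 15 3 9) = [6, 1, 15, 9, 0, 8, 7, 11, 12, 13, 4, 2, 10, 5, 14, 3] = (0 6 7 11 2 15 3 9 13 5 8 12 10 4)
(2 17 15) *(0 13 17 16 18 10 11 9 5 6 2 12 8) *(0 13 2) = (0 2 16 18 10 11 9 5 6)(8 13 17 15 12) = [2, 1, 16, 3, 4, 6, 0, 7, 13, 5, 11, 9, 8, 17, 14, 12, 18, 15, 10]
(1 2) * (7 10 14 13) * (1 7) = (1 2 7 10 14 13) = [0, 2, 7, 3, 4, 5, 6, 10, 8, 9, 14, 11, 12, 1, 13]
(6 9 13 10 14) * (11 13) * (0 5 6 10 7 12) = [5, 1, 2, 3, 4, 6, 9, 12, 8, 11, 14, 13, 0, 7, 10] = (0 5 6 9 11 13 7 12)(10 14)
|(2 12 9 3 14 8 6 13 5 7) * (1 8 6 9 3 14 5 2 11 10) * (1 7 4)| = 33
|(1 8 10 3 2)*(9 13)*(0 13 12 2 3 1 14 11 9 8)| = 5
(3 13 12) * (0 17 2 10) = (0 17 2 10)(3 13 12) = [17, 1, 10, 13, 4, 5, 6, 7, 8, 9, 0, 11, 3, 12, 14, 15, 16, 2]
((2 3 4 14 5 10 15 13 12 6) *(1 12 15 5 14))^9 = (1 2)(3 12)(4 6)(5 10)(13 15)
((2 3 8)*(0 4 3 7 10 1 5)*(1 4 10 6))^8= (0 1 7 8 4)(2 3 10 5 6)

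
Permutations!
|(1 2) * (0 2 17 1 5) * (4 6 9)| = |(0 2 5)(1 17)(4 6 9)| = 6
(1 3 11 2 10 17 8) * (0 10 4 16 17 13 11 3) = (0 10 13 11 2 4 16 17 8 1) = [10, 0, 4, 3, 16, 5, 6, 7, 1, 9, 13, 2, 12, 11, 14, 15, 17, 8]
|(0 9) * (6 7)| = 2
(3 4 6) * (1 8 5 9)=(1 8 5 9)(3 4 6)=[0, 8, 2, 4, 6, 9, 3, 7, 5, 1]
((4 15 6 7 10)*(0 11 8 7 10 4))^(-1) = (0 10 6 15 4 7 8 11)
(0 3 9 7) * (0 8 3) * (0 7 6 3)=(0 7 8)(3 9 6)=[7, 1, 2, 9, 4, 5, 3, 8, 0, 6]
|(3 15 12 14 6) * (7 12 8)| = 7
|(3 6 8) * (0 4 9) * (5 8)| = 12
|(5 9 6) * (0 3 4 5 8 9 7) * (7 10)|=6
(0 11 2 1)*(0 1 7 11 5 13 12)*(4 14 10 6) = (0 5 13 12)(2 7 11)(4 14 10 6) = [5, 1, 7, 3, 14, 13, 4, 11, 8, 9, 6, 2, 0, 12, 10]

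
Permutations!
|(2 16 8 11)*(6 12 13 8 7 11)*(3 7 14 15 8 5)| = 12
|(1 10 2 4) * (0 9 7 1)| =|(0 9 7 1 10 2 4)| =7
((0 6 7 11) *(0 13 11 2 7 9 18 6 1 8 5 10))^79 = ((0 1 8 5 10)(2 7)(6 9 18)(11 13))^79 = (0 10 5 8 1)(2 7)(6 9 18)(11 13)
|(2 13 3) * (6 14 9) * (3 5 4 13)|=6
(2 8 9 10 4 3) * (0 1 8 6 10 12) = (0 1 8 9 12)(2 6 10 4 3) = [1, 8, 6, 2, 3, 5, 10, 7, 9, 12, 4, 11, 0]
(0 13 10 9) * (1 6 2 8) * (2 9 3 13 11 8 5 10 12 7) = (0 11 8 1 6 9)(2 5 10 3 13 12 7) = [11, 6, 5, 13, 4, 10, 9, 2, 1, 0, 3, 8, 7, 12]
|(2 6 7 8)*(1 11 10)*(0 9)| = |(0 9)(1 11 10)(2 6 7 8)| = 12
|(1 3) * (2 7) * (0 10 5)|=6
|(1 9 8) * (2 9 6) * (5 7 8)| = 7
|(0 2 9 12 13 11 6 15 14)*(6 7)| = 10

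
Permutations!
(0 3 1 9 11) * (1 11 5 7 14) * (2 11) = (0 3 2 11)(1 9 5 7 14) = [3, 9, 11, 2, 4, 7, 6, 14, 8, 5, 10, 0, 12, 13, 1]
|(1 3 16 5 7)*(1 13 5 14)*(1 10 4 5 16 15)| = |(1 3 15)(4 5 7 13 16 14 10)| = 21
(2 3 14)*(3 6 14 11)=(2 6 14)(3 11)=[0, 1, 6, 11, 4, 5, 14, 7, 8, 9, 10, 3, 12, 13, 2]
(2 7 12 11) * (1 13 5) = (1 13 5)(2 7 12 11) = [0, 13, 7, 3, 4, 1, 6, 12, 8, 9, 10, 2, 11, 5]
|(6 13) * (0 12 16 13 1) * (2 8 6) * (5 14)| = |(0 12 16 13 2 8 6 1)(5 14)| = 8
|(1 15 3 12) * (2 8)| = 4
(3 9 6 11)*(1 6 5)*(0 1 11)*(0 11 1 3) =(0 3 9 5 1 6 11) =[3, 6, 2, 9, 4, 1, 11, 7, 8, 5, 10, 0]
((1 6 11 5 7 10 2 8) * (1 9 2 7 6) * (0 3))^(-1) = ((0 3)(2 8 9)(5 6 11)(7 10))^(-1) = (0 3)(2 9 8)(5 11 6)(7 10)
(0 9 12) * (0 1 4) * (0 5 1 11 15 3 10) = [9, 4, 2, 10, 5, 1, 6, 7, 8, 12, 0, 15, 11, 13, 14, 3] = (0 9 12 11 15 3 10)(1 4 5)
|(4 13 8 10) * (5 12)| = |(4 13 8 10)(5 12)| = 4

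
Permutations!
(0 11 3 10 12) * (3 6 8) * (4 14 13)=(0 11 6 8 3 10 12)(4 14 13)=[11, 1, 2, 10, 14, 5, 8, 7, 3, 9, 12, 6, 0, 4, 13]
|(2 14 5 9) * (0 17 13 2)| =7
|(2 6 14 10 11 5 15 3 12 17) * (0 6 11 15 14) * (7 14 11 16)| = |(0 6)(2 16 7 14 10 15 3 12 17)(5 11)| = 18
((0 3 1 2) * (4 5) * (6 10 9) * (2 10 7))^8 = ((0 3 1 10 9 6 7 2)(4 5))^8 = (10)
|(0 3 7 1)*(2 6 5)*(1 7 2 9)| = |(0 3 2 6 5 9 1)| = 7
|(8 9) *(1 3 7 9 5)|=6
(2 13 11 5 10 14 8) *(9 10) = (2 13 11 5 9 10 14 8) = [0, 1, 13, 3, 4, 9, 6, 7, 2, 10, 14, 5, 12, 11, 8]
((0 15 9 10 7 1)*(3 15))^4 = (0 10 3 7 15 1 9)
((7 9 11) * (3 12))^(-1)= ((3 12)(7 9 11))^(-1)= (3 12)(7 11 9)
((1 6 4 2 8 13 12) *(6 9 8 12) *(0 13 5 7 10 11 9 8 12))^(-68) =((0 13 6 4 2)(1 8 5 7 10 11 9 12))^(-68) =(0 6 2 13 4)(1 10)(5 9)(7 12)(8 11)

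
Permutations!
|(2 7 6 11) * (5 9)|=4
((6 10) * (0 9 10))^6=(0 10)(6 9)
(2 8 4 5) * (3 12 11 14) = (2 8 4 5)(3 12 11 14) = [0, 1, 8, 12, 5, 2, 6, 7, 4, 9, 10, 14, 11, 13, 3]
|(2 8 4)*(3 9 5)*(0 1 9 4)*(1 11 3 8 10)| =10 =|(0 11 3 4 2 10 1 9 5 8)|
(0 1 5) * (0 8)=[1, 5, 2, 3, 4, 8, 6, 7, 0]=(0 1 5 8)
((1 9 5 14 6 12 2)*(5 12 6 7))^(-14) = (1 12)(2 9)(5 14 7)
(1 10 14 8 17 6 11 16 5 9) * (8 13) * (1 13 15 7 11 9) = (1 10 14 15 7 11 16 5)(6 9 13 8 17) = [0, 10, 2, 3, 4, 1, 9, 11, 17, 13, 14, 16, 12, 8, 15, 7, 5, 6]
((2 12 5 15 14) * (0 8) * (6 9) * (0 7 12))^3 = (0 12 14 8 5 2 7 15)(6 9)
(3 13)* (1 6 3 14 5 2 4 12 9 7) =(1 6 3 13 14 5 2 4 12 9 7) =[0, 6, 4, 13, 12, 2, 3, 1, 8, 7, 10, 11, 9, 14, 5]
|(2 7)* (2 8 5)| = 4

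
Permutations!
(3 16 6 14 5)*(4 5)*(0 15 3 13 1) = (0 15 3 16 6 14 4 5 13 1) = [15, 0, 2, 16, 5, 13, 14, 7, 8, 9, 10, 11, 12, 1, 4, 3, 6]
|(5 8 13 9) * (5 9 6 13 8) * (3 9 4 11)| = 4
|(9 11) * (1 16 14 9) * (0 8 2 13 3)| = |(0 8 2 13 3)(1 16 14 9 11)| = 5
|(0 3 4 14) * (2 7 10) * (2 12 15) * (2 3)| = 9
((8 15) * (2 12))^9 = (2 12)(8 15)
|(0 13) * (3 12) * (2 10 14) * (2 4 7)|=10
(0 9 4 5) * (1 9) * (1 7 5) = [7, 9, 2, 3, 1, 0, 6, 5, 8, 4] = (0 7 5)(1 9 4)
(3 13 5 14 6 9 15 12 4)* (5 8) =(3 13 8 5 14 6 9 15 12 4) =[0, 1, 2, 13, 3, 14, 9, 7, 5, 15, 10, 11, 4, 8, 6, 12]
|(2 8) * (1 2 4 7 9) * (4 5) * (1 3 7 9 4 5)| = |(1 2 8)(3 7 4 9)| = 12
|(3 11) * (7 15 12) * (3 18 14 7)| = 7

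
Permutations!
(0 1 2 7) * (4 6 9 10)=(0 1 2 7)(4 6 9 10)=[1, 2, 7, 3, 6, 5, 9, 0, 8, 10, 4]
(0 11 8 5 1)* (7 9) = (0 11 8 5 1)(7 9) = [11, 0, 2, 3, 4, 1, 6, 9, 5, 7, 10, 8]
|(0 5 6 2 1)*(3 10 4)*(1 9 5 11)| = 12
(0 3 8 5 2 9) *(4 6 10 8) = (0 3 4 6 10 8 5 2 9) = [3, 1, 9, 4, 6, 2, 10, 7, 5, 0, 8]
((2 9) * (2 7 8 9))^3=((7 8 9))^3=(9)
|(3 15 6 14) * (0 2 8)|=|(0 2 8)(3 15 6 14)|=12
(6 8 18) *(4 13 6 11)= (4 13 6 8 18 11)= [0, 1, 2, 3, 13, 5, 8, 7, 18, 9, 10, 4, 12, 6, 14, 15, 16, 17, 11]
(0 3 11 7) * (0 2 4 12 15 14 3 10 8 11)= (0 10 8 11 7 2 4 12 15 14 3)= [10, 1, 4, 0, 12, 5, 6, 2, 11, 9, 8, 7, 15, 13, 3, 14]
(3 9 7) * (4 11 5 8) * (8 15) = (3 9 7)(4 11 5 15 8) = [0, 1, 2, 9, 11, 15, 6, 3, 4, 7, 10, 5, 12, 13, 14, 8]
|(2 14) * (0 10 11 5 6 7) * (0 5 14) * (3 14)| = |(0 10 11 3 14 2)(5 6 7)| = 6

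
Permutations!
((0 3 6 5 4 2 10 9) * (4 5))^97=(0 9 10 2 4 6 3)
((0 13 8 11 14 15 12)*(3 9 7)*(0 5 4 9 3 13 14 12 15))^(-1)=(15)(0 14)(4 5 12 11 8 13 7 9)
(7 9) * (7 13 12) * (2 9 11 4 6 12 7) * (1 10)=[0, 10, 9, 3, 6, 5, 12, 11, 8, 13, 1, 4, 2, 7]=(1 10)(2 9 13 7 11 4 6 12)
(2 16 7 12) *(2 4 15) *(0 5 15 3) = (0 5 15 2 16 7 12 4 3) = [5, 1, 16, 0, 3, 15, 6, 12, 8, 9, 10, 11, 4, 13, 14, 2, 7]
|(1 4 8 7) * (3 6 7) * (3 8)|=5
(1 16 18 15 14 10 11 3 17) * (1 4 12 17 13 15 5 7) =(1 16 18 5 7)(3 13 15 14 10 11)(4 12 17) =[0, 16, 2, 13, 12, 7, 6, 1, 8, 9, 11, 3, 17, 15, 10, 14, 18, 4, 5]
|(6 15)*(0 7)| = |(0 7)(6 15)| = 2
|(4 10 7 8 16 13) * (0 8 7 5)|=7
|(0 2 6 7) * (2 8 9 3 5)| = 8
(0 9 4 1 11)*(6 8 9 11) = (0 11)(1 6 8 9 4) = [11, 6, 2, 3, 1, 5, 8, 7, 9, 4, 10, 0]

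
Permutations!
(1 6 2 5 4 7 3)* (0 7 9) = (0 7 3 1 6 2 5 4 9) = [7, 6, 5, 1, 9, 4, 2, 3, 8, 0]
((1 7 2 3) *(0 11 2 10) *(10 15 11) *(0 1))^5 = (0 11 1 3 15 10 2 7)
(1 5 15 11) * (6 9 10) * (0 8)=[8, 5, 2, 3, 4, 15, 9, 7, 0, 10, 6, 1, 12, 13, 14, 11]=(0 8)(1 5 15 11)(6 9 10)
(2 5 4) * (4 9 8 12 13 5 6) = (2 6 4)(5 9 8 12 13) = [0, 1, 6, 3, 2, 9, 4, 7, 12, 8, 10, 11, 13, 5]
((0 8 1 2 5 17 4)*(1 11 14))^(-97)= (0 11 1 5 4 8 14 2 17)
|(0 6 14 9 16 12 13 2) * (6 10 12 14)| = 15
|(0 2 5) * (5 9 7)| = 5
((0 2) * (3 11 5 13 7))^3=((0 2)(3 11 5 13 7))^3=(0 2)(3 13 11 7 5)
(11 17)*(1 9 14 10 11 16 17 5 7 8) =(1 9 14 10 11 5 7 8)(16 17) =[0, 9, 2, 3, 4, 7, 6, 8, 1, 14, 11, 5, 12, 13, 10, 15, 17, 16]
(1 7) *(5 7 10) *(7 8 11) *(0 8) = (0 8 11 7 1 10 5) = [8, 10, 2, 3, 4, 0, 6, 1, 11, 9, 5, 7]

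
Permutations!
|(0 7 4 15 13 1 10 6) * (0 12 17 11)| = 11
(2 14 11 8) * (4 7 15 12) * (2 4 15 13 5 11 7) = (2 14 7 13 5 11 8 4)(12 15) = [0, 1, 14, 3, 2, 11, 6, 13, 4, 9, 10, 8, 15, 5, 7, 12]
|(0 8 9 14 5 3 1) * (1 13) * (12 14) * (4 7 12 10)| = 12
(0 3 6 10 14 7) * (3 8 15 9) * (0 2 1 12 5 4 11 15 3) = (0 8 3 6 10 14 7 2 1 12 5 4 11 15 9) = [8, 12, 1, 6, 11, 4, 10, 2, 3, 0, 14, 15, 5, 13, 7, 9]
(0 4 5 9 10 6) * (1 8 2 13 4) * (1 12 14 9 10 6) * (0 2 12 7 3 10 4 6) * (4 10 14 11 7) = (0 4 5 10 1 8 12 11 7 3 14 9)(2 13 6) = [4, 8, 13, 14, 5, 10, 2, 3, 12, 0, 1, 7, 11, 6, 9]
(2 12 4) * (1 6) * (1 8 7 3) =(1 6 8 7 3)(2 12 4) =[0, 6, 12, 1, 2, 5, 8, 3, 7, 9, 10, 11, 4]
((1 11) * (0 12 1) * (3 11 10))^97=(0 12 1 10 3 11)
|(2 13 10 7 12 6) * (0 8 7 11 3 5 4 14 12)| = 30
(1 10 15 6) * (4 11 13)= (1 10 15 6)(4 11 13)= [0, 10, 2, 3, 11, 5, 1, 7, 8, 9, 15, 13, 12, 4, 14, 6]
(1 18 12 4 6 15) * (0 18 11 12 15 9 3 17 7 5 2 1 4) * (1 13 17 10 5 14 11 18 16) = (0 16 1 18 15 4 6 9 3 10 5 2 13 17 7 14 11 12) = [16, 18, 13, 10, 6, 2, 9, 14, 8, 3, 5, 12, 0, 17, 11, 4, 1, 7, 15]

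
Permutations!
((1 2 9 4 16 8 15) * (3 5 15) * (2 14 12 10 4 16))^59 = (1 15 5 3 8 16 9 2 4 10 12 14) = ((1 14 12 10 4 2 9 16 8 3 5 15))^59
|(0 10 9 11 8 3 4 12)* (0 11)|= |(0 10 9)(3 4 12 11 8)|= 15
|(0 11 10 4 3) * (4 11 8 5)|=|(0 8 5 4 3)(10 11)|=10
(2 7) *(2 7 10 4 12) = (2 10 4 12) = [0, 1, 10, 3, 12, 5, 6, 7, 8, 9, 4, 11, 2]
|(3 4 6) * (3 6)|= |(6)(3 4)|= 2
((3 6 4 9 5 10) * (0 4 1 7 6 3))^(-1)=((0 4 9 5 10)(1 7 6))^(-1)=(0 10 5 9 4)(1 6 7)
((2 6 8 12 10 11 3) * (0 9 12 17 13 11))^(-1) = ((0 9 12 10)(2 6 8 17 13 11 3))^(-1) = (0 10 12 9)(2 3 11 13 17 8 6)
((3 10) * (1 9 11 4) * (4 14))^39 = ((1 9 11 14 4)(3 10))^39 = (1 4 14 11 9)(3 10)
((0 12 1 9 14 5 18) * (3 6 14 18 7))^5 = ((0 12 1 9 18)(3 6 14 5 7))^5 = (18)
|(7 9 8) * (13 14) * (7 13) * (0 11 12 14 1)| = |(0 11 12 14 7 9 8 13 1)| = 9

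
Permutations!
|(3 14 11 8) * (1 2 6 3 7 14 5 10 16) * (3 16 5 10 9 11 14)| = 28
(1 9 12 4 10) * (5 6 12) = (1 9 5 6 12 4 10) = [0, 9, 2, 3, 10, 6, 12, 7, 8, 5, 1, 11, 4]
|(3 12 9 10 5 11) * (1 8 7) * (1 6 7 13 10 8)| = 8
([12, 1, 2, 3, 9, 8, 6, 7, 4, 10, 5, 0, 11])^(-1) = [11, 1, 2, 3, 8, 10, 6, 7, 5, 4, 9, 12, 0]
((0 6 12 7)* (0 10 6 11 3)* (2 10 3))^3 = ((0 11 2 10 6 12 7 3))^3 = (0 10 7 11 6 3 2 12)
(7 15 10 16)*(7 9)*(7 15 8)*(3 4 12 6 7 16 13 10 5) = (3 4 12 6 7 8 16 9 15 5)(10 13) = [0, 1, 2, 4, 12, 3, 7, 8, 16, 15, 13, 11, 6, 10, 14, 5, 9]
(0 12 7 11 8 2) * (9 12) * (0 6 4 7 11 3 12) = (0 9)(2 6 4 7 3 12 11 8) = [9, 1, 6, 12, 7, 5, 4, 3, 2, 0, 10, 8, 11]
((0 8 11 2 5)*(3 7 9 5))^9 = ((0 8 11 2 3 7 9 5))^9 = (0 8 11 2 3 7 9 5)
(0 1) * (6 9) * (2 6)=[1, 0, 6, 3, 4, 5, 9, 7, 8, 2]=(0 1)(2 6 9)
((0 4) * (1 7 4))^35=(0 4 7 1)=((0 1 7 4))^35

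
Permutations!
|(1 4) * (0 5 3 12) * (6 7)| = |(0 5 3 12)(1 4)(6 7)| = 4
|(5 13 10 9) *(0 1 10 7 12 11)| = 9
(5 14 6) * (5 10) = (5 14 6 10) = [0, 1, 2, 3, 4, 14, 10, 7, 8, 9, 5, 11, 12, 13, 6]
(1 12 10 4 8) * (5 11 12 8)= (1 8)(4 5 11 12 10)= [0, 8, 2, 3, 5, 11, 6, 7, 1, 9, 4, 12, 10]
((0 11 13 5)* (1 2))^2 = (0 13)(5 11)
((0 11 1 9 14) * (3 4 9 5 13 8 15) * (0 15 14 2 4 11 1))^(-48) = ((0 1 5 13 8 14 15 3 11)(2 4 9))^(-48) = (0 15 13)(1 3 8)(5 11 14)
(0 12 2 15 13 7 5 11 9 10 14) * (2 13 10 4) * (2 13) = [12, 1, 15, 3, 13, 11, 6, 5, 8, 4, 14, 9, 2, 7, 0, 10] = (0 12 2 15 10 14)(4 13 7 5 11 9)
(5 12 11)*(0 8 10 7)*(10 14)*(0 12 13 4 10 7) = (0 8 14 7 12 11 5 13 4 10) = [8, 1, 2, 3, 10, 13, 6, 12, 14, 9, 0, 5, 11, 4, 7]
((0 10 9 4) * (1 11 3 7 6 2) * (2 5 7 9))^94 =(0 9 11 2)(1 10 4 3)(5 7 6)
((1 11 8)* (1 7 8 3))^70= ((1 11 3)(7 8))^70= (1 11 3)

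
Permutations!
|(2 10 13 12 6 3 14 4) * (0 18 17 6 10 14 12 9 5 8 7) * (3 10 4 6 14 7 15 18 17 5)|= |(0 17 14 6 10 13 9 3 12 4 2 7)(5 8 15 18)|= 12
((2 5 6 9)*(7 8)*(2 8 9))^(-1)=(2 6 5)(7 8 9)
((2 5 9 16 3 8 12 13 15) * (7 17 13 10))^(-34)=((2 5 9 16 3 8 12 10 7 17 13 15))^(-34)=(2 9 3 12 7 13)(5 16 8 10 17 15)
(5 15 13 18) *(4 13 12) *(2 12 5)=[0, 1, 12, 3, 13, 15, 6, 7, 8, 9, 10, 11, 4, 18, 14, 5, 16, 17, 2]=(2 12 4 13 18)(5 15)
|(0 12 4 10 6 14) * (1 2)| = 6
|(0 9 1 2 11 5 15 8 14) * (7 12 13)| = |(0 9 1 2 11 5 15 8 14)(7 12 13)| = 9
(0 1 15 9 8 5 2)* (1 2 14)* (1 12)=(0 2)(1 15 9 8 5 14 12)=[2, 15, 0, 3, 4, 14, 6, 7, 5, 8, 10, 11, 1, 13, 12, 9]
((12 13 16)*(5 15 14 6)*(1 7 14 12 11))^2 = (1 14 5 12 16)(6 15 13 11 7)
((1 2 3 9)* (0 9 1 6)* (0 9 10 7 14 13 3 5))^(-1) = ((0 10 7 14 13 3 1 2 5)(6 9))^(-1) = (0 5 2 1 3 13 14 7 10)(6 9)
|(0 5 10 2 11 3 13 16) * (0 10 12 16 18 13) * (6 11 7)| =10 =|(0 5 12 16 10 2 7 6 11 3)(13 18)|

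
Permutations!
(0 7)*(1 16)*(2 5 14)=(0 7)(1 16)(2 5 14)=[7, 16, 5, 3, 4, 14, 6, 0, 8, 9, 10, 11, 12, 13, 2, 15, 1]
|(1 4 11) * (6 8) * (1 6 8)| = |(1 4 11 6)| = 4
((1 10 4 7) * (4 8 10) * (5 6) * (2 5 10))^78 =(2 10 5 8 6) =((1 4 7)(2 5 6 10 8))^78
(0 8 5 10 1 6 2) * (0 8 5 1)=(0 5 10)(1 6 2 8)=[5, 6, 8, 3, 4, 10, 2, 7, 1, 9, 0]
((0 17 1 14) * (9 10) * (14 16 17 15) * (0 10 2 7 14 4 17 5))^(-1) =((0 15 4 17 1 16 5)(2 7 14 10 9))^(-1) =(0 5 16 1 17 4 15)(2 9 10 14 7)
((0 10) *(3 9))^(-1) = (0 10)(3 9)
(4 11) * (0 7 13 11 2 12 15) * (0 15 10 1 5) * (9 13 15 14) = [7, 5, 12, 3, 2, 0, 6, 15, 8, 13, 1, 4, 10, 11, 9, 14] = (0 7 15 14 9 13 11 4 2 12 10 1 5)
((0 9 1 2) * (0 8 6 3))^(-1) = ((0 9 1 2 8 6 3))^(-1) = (0 3 6 8 2 1 9)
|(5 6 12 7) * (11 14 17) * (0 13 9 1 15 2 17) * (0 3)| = |(0 13 9 1 15 2 17 11 14 3)(5 6 12 7)| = 20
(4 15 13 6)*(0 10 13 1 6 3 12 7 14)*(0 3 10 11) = (0 11)(1 6 4 15)(3 12 7 14)(10 13) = [11, 6, 2, 12, 15, 5, 4, 14, 8, 9, 13, 0, 7, 10, 3, 1]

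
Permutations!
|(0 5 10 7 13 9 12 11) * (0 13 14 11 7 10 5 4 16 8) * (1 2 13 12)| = 4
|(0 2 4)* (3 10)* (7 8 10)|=|(0 2 4)(3 7 8 10)|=12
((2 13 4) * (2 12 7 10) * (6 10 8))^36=(2 7)(4 6)(8 13)(10 12)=((2 13 4 12 7 8 6 10))^36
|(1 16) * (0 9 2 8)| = 4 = |(0 9 2 8)(1 16)|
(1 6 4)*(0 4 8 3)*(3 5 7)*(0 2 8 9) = (0 4 1 6 9)(2 8 5 7 3) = [4, 6, 8, 2, 1, 7, 9, 3, 5, 0]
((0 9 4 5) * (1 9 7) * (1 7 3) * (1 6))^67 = ((0 3 6 1 9 4 5))^67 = (0 9 3 4 6 5 1)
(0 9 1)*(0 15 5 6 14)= (0 9 1 15 5 6 14)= [9, 15, 2, 3, 4, 6, 14, 7, 8, 1, 10, 11, 12, 13, 0, 5]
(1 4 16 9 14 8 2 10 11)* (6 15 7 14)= (1 4 16 9 6 15 7 14 8 2 10 11)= [0, 4, 10, 3, 16, 5, 15, 14, 2, 6, 11, 1, 12, 13, 8, 7, 9]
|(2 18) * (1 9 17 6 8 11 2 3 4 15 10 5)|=|(1 9 17 6 8 11 2 18 3 4 15 10 5)|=13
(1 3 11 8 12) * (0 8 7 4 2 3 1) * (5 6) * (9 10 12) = (0 8 9 10 12)(2 3 11 7 4)(5 6) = [8, 1, 3, 11, 2, 6, 5, 4, 9, 10, 12, 7, 0]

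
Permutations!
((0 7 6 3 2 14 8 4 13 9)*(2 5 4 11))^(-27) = ((0 7 6 3 5 4 13 9)(2 14 8 11))^(-27) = (0 4 6 9 5 7 13 3)(2 14 8 11)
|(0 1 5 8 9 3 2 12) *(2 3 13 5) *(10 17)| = 4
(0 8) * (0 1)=(0 8 1)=[8, 0, 2, 3, 4, 5, 6, 7, 1]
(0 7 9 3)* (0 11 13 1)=[7, 0, 2, 11, 4, 5, 6, 9, 8, 3, 10, 13, 12, 1]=(0 7 9 3 11 13 1)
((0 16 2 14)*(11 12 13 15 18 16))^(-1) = (0 14 2 16 18 15 13 12 11) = ((0 11 12 13 15 18 16 2 14))^(-1)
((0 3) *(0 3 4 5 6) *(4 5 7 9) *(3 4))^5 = ((0 5 6)(3 4 7 9))^5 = (0 6 5)(3 4 7 9)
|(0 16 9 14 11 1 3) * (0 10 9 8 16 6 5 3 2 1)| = 8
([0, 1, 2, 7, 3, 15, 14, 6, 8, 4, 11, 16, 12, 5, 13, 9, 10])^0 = [0, 1, 2, 3, 4, 5, 6, 7, 8, 9, 10, 11, 12, 13, 14, 15, 16]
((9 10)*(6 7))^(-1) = ((6 7)(9 10))^(-1) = (6 7)(9 10)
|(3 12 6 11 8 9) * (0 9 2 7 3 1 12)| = 10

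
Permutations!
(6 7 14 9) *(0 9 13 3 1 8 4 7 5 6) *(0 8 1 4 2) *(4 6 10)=(0 9 8 2)(3 6 5 10 4 7 14 13)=[9, 1, 0, 6, 7, 10, 5, 14, 2, 8, 4, 11, 12, 3, 13]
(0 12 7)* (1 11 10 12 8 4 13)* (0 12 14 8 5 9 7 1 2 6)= [5, 11, 6, 3, 13, 9, 0, 12, 4, 7, 14, 10, 1, 2, 8]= (0 5 9 7 12 1 11 10 14 8 4 13 2 6)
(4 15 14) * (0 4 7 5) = (0 4 15 14 7 5) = [4, 1, 2, 3, 15, 0, 6, 5, 8, 9, 10, 11, 12, 13, 7, 14]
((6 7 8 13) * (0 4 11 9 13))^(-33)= (0 8 7 6 13 9 11 4)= ((0 4 11 9 13 6 7 8))^(-33)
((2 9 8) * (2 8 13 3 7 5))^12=(13)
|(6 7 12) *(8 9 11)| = |(6 7 12)(8 9 11)| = 3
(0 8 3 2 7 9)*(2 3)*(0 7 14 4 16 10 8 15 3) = (0 15 3)(2 14 4 16 10 8)(7 9) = [15, 1, 14, 0, 16, 5, 6, 9, 2, 7, 8, 11, 12, 13, 4, 3, 10]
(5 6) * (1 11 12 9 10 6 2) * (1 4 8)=[0, 11, 4, 3, 8, 2, 5, 7, 1, 10, 6, 12, 9]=(1 11 12 9 10 6 5 2 4 8)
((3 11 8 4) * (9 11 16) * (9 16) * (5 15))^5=(16)(5 15)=((16)(3 9 11 8 4)(5 15))^5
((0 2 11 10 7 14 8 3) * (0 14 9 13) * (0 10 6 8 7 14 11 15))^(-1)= (0 15 2)(3 8 6 11)(7 14 10 13 9)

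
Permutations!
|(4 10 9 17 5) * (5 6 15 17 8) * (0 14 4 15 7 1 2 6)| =|(0 14 4 10 9 8 5 15 17)(1 2 6 7)| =36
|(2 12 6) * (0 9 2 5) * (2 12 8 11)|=|(0 9 12 6 5)(2 8 11)|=15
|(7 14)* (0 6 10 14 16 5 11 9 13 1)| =|(0 6 10 14 7 16 5 11 9 13 1)| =11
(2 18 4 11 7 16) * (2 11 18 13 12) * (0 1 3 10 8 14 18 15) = (0 1 3 10 8 14 18 4 15)(2 13 12)(7 16 11) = [1, 3, 13, 10, 15, 5, 6, 16, 14, 9, 8, 7, 2, 12, 18, 0, 11, 17, 4]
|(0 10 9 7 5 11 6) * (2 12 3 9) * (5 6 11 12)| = 9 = |(0 10 2 5 12 3 9 7 6)|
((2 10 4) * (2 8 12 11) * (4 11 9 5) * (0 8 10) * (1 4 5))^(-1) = (0 2 11 10 4 1 9 12 8)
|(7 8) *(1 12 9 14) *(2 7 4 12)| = 8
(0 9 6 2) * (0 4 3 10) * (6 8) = [9, 1, 4, 10, 3, 5, 2, 7, 6, 8, 0] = (0 9 8 6 2 4 3 10)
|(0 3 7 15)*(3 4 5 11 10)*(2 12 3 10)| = |(0 4 5 11 2 12 3 7 15)| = 9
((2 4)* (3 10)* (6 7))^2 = (10)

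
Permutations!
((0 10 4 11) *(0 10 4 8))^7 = (0 11 8 4 10)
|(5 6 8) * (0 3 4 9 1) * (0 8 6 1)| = 12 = |(0 3 4 9)(1 8 5)|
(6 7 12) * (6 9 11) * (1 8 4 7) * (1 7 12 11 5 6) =[0, 8, 2, 3, 12, 6, 7, 11, 4, 5, 10, 1, 9] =(1 8 4 12 9 5 6 7 11)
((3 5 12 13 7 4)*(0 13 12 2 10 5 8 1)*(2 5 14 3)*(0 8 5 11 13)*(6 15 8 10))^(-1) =(1 8 15 6 2 4 7 13 11 5 3 14 10)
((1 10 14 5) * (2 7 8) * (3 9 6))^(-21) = (1 5 14 10)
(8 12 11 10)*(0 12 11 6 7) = (0 12 6 7)(8 11 10) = [12, 1, 2, 3, 4, 5, 7, 0, 11, 9, 8, 10, 6]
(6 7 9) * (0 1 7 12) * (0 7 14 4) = (0 1 14 4)(6 12 7 9) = [1, 14, 2, 3, 0, 5, 12, 9, 8, 6, 10, 11, 7, 13, 4]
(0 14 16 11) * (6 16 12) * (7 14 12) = (0 12 6 16 11)(7 14) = [12, 1, 2, 3, 4, 5, 16, 14, 8, 9, 10, 0, 6, 13, 7, 15, 11]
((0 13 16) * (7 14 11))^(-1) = (0 16 13)(7 11 14)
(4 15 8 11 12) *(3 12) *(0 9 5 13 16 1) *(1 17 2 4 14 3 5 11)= (0 9 11 5 13 16 17 2 4 15 8 1)(3 12 14)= [9, 0, 4, 12, 15, 13, 6, 7, 1, 11, 10, 5, 14, 16, 3, 8, 17, 2]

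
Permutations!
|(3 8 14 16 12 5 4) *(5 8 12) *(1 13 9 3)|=|(1 13 9 3 12 8 14 16 5 4)|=10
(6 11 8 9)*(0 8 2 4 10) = (0 8 9 6 11 2 4 10) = [8, 1, 4, 3, 10, 5, 11, 7, 9, 6, 0, 2]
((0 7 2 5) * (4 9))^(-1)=(0 5 2 7)(4 9)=((0 7 2 5)(4 9))^(-1)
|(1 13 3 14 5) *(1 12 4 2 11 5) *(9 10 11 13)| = |(1 9 10 11 5 12 4 2 13 3 14)| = 11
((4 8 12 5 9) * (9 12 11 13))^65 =(13)(5 12)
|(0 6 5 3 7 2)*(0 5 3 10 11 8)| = |(0 6 3 7 2 5 10 11 8)| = 9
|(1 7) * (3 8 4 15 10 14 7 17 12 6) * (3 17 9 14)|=|(1 9 14 7)(3 8 4 15 10)(6 17 12)|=60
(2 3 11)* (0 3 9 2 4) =(0 3 11 4)(2 9) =[3, 1, 9, 11, 0, 5, 6, 7, 8, 2, 10, 4]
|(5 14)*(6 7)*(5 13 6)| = 5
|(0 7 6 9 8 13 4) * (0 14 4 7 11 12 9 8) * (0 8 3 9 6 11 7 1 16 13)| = 24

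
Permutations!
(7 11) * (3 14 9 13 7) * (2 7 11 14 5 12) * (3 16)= (2 7 14 9 13 11 16 3 5 12)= [0, 1, 7, 5, 4, 12, 6, 14, 8, 13, 10, 16, 2, 11, 9, 15, 3]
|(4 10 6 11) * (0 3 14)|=12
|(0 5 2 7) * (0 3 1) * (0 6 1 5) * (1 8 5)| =|(1 6 8 5 2 7 3)| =7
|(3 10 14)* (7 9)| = |(3 10 14)(7 9)| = 6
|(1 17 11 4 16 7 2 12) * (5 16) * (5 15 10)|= 11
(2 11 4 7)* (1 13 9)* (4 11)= [0, 13, 4, 3, 7, 5, 6, 2, 8, 1, 10, 11, 12, 9]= (1 13 9)(2 4 7)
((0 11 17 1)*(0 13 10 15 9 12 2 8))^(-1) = ((0 11 17 1 13 10 15 9 12 2 8))^(-1) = (0 8 2 12 9 15 10 13 1 17 11)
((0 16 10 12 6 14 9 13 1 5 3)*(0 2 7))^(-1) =((0 16 10 12 6 14 9 13 1 5 3 2 7))^(-1) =(0 7 2 3 5 1 13 9 14 6 12 10 16)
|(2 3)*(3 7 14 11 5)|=6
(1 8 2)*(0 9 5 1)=(0 9 5 1 8 2)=[9, 8, 0, 3, 4, 1, 6, 7, 2, 5]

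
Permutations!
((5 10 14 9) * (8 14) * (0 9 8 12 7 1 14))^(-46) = (0 8 14 1 7 12 10 5 9)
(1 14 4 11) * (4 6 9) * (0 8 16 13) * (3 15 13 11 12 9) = (0 8 16 11 1 14 6 3 15 13)(4 12 9) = [8, 14, 2, 15, 12, 5, 3, 7, 16, 4, 10, 1, 9, 0, 6, 13, 11]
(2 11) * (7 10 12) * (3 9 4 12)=(2 11)(3 9 4 12 7 10)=[0, 1, 11, 9, 12, 5, 6, 10, 8, 4, 3, 2, 7]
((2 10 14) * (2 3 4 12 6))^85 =(2 10 14 3 4 12 6)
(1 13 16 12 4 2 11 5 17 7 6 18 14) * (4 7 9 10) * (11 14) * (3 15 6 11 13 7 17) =(1 7 11 5 3 15 6 18 13 16 12 17 9 10 4 2 14) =[0, 7, 14, 15, 2, 3, 18, 11, 8, 10, 4, 5, 17, 16, 1, 6, 12, 9, 13]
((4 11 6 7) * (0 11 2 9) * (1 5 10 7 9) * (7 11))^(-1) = (0 9 6 11 10 5 1 2 4 7) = ((0 7 4 2 1 5 10 11 6 9))^(-1)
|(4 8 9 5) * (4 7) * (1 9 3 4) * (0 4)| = 4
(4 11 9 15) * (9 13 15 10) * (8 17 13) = (4 11 8 17 13 15)(9 10) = [0, 1, 2, 3, 11, 5, 6, 7, 17, 10, 9, 8, 12, 15, 14, 4, 16, 13]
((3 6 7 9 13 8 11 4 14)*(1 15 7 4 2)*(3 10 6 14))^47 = (1 2 11 8 13 9 7 15)(3 10 4 14 6) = ((1 15 7 9 13 8 11 2)(3 14 10 6 4))^47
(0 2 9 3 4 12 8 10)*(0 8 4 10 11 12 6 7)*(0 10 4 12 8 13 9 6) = (0 2 6 7 10 13 9 3 4)(8 11) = [2, 1, 6, 4, 0, 5, 7, 10, 11, 3, 13, 8, 12, 9]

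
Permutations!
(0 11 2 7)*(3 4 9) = (0 11 2 7)(3 4 9) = [11, 1, 7, 4, 9, 5, 6, 0, 8, 3, 10, 2]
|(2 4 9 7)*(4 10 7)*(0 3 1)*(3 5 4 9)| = 15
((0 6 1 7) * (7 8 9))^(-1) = (0 7 9 8 1 6)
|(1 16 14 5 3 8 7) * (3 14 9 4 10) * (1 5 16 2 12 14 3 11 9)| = 20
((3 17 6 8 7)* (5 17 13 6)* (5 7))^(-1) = (3 7 17 5 8 6 13)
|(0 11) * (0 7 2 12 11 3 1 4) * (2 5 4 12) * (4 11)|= |(0 3 1 12 4)(5 11 7)|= 15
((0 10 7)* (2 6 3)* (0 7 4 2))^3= (0 2)(3 4)(6 10)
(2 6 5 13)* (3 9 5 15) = (2 6 15 3 9 5 13) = [0, 1, 6, 9, 4, 13, 15, 7, 8, 5, 10, 11, 12, 2, 14, 3]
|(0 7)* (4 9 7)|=4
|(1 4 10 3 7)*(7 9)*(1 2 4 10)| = |(1 10 3 9 7 2 4)| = 7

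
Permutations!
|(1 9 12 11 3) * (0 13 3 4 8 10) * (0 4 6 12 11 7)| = 9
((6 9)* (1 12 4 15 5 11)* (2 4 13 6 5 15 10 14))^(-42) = (15)(2 10)(4 14)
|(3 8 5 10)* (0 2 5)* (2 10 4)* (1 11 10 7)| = |(0 7 1 11 10 3 8)(2 5 4)| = 21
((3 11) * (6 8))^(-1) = ((3 11)(6 8))^(-1) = (3 11)(6 8)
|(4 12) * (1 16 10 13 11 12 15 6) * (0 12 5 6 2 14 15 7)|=|(0 12 4 7)(1 16 10 13 11 5 6)(2 14 15)|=84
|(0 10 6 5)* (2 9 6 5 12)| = |(0 10 5)(2 9 6 12)| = 12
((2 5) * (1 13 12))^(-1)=((1 13 12)(2 5))^(-1)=(1 12 13)(2 5)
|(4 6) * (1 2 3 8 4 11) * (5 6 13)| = |(1 2 3 8 4 13 5 6 11)| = 9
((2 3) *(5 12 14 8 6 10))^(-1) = (2 3)(5 10 6 8 14 12)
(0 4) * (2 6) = (0 4)(2 6) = [4, 1, 6, 3, 0, 5, 2]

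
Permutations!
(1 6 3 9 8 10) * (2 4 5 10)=(1 6 3 9 8 2 4 5 10)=[0, 6, 4, 9, 5, 10, 3, 7, 2, 8, 1]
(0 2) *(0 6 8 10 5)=[2, 1, 6, 3, 4, 0, 8, 7, 10, 9, 5]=(0 2 6 8 10 5)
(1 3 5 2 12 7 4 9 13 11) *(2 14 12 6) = (1 3 5 14 12 7 4 9 13 11)(2 6) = [0, 3, 6, 5, 9, 14, 2, 4, 8, 13, 10, 1, 7, 11, 12]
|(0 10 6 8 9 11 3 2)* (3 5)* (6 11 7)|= |(0 10 11 5 3 2)(6 8 9 7)|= 12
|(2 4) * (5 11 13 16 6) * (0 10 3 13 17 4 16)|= 28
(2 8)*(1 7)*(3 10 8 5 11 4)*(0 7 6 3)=(0 7 1 6 3 10 8 2 5 11 4)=[7, 6, 5, 10, 0, 11, 3, 1, 2, 9, 8, 4]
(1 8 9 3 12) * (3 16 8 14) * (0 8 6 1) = (0 8 9 16 6 1 14 3 12) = [8, 14, 2, 12, 4, 5, 1, 7, 9, 16, 10, 11, 0, 13, 3, 15, 6]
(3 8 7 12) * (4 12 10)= (3 8 7 10 4 12)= [0, 1, 2, 8, 12, 5, 6, 10, 7, 9, 4, 11, 3]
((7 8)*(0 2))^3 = (0 2)(7 8)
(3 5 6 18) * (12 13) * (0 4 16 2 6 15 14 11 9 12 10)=(0 4 16 2 6 18 3 5 15 14 11 9 12 13 10)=[4, 1, 6, 5, 16, 15, 18, 7, 8, 12, 0, 9, 13, 10, 11, 14, 2, 17, 3]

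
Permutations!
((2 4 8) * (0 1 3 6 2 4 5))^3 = ((0 1 3 6 2 5)(4 8))^3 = (0 6)(1 2)(3 5)(4 8)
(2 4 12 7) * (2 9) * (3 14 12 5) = [0, 1, 4, 14, 5, 3, 6, 9, 8, 2, 10, 11, 7, 13, 12] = (2 4 5 3 14 12 7 9)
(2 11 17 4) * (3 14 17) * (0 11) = [11, 1, 0, 14, 2, 5, 6, 7, 8, 9, 10, 3, 12, 13, 17, 15, 16, 4] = (0 11 3 14 17 4 2)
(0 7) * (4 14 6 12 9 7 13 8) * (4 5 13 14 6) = (0 14 4 6 12 9 7)(5 13 8) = [14, 1, 2, 3, 6, 13, 12, 0, 5, 7, 10, 11, 9, 8, 4]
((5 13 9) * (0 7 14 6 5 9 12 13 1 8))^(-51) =(0 1 6 7 8 5 14)(12 13)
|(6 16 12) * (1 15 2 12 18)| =|(1 15 2 12 6 16 18)| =7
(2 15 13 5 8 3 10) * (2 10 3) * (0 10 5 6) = [10, 1, 15, 3, 4, 8, 0, 7, 2, 9, 5, 11, 12, 6, 14, 13] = (0 10 5 8 2 15 13 6)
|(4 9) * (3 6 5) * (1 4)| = |(1 4 9)(3 6 5)| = 3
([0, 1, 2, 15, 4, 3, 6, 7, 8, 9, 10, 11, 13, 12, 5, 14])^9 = (3 15 14 5)(12 13)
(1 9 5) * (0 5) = (0 5 1 9) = [5, 9, 2, 3, 4, 1, 6, 7, 8, 0]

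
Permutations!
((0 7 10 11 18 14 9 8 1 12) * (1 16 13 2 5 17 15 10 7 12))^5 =(0 12)(2 11 16 15 9 5 18 13 10 8 17 14)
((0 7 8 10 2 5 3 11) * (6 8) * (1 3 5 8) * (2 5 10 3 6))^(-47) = ((0 7 2 8 3 11)(1 6)(5 10))^(-47) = (0 7 2 8 3 11)(1 6)(5 10)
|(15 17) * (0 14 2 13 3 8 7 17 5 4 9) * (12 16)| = 12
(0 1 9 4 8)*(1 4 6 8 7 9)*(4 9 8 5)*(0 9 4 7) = (0 4)(5 7 8 9 6) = [4, 1, 2, 3, 0, 7, 5, 8, 9, 6]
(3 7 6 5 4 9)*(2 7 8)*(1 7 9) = (1 7 6 5 4)(2 9 3 8) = [0, 7, 9, 8, 1, 4, 5, 6, 2, 3]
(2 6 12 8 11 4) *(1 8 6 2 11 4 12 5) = (1 8 4 11 12 6 5) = [0, 8, 2, 3, 11, 1, 5, 7, 4, 9, 10, 12, 6]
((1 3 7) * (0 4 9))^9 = (9)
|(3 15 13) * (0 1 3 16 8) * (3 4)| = 8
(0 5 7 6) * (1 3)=(0 5 7 6)(1 3)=[5, 3, 2, 1, 4, 7, 0, 6]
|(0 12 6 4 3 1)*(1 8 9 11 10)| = 10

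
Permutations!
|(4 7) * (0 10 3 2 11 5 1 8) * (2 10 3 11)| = |(0 3 10 11 5 1 8)(4 7)| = 14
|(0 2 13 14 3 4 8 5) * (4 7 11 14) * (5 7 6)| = |(0 2 13 4 8 7 11 14 3 6 5)| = 11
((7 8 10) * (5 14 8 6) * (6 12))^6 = ((5 14 8 10 7 12 6))^6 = (5 6 12 7 10 8 14)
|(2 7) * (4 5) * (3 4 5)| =|(2 7)(3 4)| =2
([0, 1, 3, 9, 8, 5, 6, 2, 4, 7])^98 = [0, 1, 9, 7, 4, 5, 6, 3, 8, 2]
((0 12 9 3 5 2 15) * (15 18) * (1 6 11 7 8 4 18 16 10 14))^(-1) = (0 15 18 4 8 7 11 6 1 14 10 16 2 5 3 9 12)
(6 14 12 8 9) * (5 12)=(5 12 8 9 6 14)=[0, 1, 2, 3, 4, 12, 14, 7, 9, 6, 10, 11, 8, 13, 5]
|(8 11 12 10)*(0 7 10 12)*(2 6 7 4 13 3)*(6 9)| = 11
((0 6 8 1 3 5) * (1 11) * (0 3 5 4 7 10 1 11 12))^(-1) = (0 12 8 6)(1 10 7 4 3 5)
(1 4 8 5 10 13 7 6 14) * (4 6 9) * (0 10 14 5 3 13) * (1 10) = [1, 6, 2, 13, 8, 14, 5, 9, 3, 4, 0, 11, 12, 7, 10] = (0 1 6 5 14 10)(3 13 7 9 4 8)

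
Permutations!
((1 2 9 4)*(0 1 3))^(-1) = (0 3 4 9 2 1) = ((0 1 2 9 4 3))^(-1)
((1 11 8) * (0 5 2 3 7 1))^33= ((0 5 2 3 7 1 11 8))^33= (0 5 2 3 7 1 11 8)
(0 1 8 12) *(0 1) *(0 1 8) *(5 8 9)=[1, 0, 2, 3, 4, 8, 6, 7, 12, 5, 10, 11, 9]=(0 1)(5 8 12 9)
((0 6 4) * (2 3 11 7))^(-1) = ((0 6 4)(2 3 11 7))^(-1) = (0 4 6)(2 7 11 3)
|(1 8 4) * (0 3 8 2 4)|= |(0 3 8)(1 2 4)|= 3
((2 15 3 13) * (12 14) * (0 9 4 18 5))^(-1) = (0 5 18 4 9)(2 13 3 15)(12 14)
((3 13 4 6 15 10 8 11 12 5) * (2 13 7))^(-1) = (2 7 3 5 12 11 8 10 15 6 4 13)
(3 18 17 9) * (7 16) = [0, 1, 2, 18, 4, 5, 6, 16, 8, 3, 10, 11, 12, 13, 14, 15, 7, 9, 17] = (3 18 17 9)(7 16)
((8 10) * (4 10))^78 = (10)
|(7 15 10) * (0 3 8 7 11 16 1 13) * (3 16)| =12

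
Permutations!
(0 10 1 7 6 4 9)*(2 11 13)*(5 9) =(0 10 1 7 6 4 5 9)(2 11 13) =[10, 7, 11, 3, 5, 9, 4, 6, 8, 0, 1, 13, 12, 2]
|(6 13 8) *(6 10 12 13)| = 4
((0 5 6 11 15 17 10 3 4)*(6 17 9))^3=((0 5 17 10 3 4)(6 11 15 9))^3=(0 10)(3 5)(4 17)(6 9 15 11)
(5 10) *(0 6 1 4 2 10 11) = [6, 4, 10, 3, 2, 11, 1, 7, 8, 9, 5, 0] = (0 6 1 4 2 10 5 11)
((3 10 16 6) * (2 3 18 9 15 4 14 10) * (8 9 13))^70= (18)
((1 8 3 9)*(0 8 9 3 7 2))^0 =(9)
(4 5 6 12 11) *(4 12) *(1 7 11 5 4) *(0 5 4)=[5, 7, 2, 3, 0, 6, 1, 11, 8, 9, 10, 12, 4]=(0 5 6 1 7 11 12 4)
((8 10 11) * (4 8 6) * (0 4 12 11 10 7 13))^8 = ((0 4 8 7 13)(6 12 11))^8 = (0 7 4 13 8)(6 11 12)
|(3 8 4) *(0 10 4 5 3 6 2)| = 15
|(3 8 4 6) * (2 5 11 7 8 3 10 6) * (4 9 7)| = |(2 5 11 4)(6 10)(7 8 9)| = 12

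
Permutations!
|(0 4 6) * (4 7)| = |(0 7 4 6)| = 4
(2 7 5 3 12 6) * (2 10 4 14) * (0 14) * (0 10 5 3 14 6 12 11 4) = (0 6 5 14 2 7 3 11 4 10) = [6, 1, 7, 11, 10, 14, 5, 3, 8, 9, 0, 4, 12, 13, 2]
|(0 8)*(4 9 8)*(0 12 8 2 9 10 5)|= |(0 4 10 5)(2 9)(8 12)|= 4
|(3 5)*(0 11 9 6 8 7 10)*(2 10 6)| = |(0 11 9 2 10)(3 5)(6 8 7)| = 30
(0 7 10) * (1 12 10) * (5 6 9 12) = [7, 5, 2, 3, 4, 6, 9, 1, 8, 12, 0, 11, 10] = (0 7 1 5 6 9 12 10)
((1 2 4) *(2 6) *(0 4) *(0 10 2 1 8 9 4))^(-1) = (1 6)(2 10)(4 9 8)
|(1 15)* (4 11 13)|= 6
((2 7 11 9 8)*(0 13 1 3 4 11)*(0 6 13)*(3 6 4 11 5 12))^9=((1 6 13)(2 7 4 5 12 3 11 9 8))^9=(13)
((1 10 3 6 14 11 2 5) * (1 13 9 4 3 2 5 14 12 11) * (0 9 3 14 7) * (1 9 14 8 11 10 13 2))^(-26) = (0 14 9 4 8 11 5 2 7)(1 12 3)(6 13 10)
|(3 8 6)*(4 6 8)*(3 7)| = 4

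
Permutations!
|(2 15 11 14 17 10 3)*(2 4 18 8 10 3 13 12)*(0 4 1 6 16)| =16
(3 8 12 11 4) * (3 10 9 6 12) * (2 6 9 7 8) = [0, 1, 6, 2, 10, 5, 12, 8, 3, 9, 7, 4, 11] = (2 6 12 11 4 10 7 8 3)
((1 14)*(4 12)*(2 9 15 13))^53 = (1 14)(2 9 15 13)(4 12)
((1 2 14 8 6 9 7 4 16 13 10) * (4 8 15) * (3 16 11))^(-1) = ((1 2 14 15 4 11 3 16 13 10)(6 9 7 8))^(-1) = (1 10 13 16 3 11 4 15 14 2)(6 8 7 9)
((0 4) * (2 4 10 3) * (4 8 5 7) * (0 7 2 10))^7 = ((2 8 5)(3 10)(4 7))^7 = (2 8 5)(3 10)(4 7)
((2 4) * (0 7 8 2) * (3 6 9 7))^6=((0 3 6 9 7 8 2 4))^6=(0 2 7 6)(3 4 8 9)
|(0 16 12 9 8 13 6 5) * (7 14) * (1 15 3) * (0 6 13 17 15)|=|(0 16 12 9 8 17 15 3 1)(5 6)(7 14)|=18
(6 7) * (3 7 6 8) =(3 7 8) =[0, 1, 2, 7, 4, 5, 6, 8, 3]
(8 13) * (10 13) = (8 10 13) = [0, 1, 2, 3, 4, 5, 6, 7, 10, 9, 13, 11, 12, 8]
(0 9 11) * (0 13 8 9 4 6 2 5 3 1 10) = (0 4 6 2 5 3 1 10)(8 9 11 13) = [4, 10, 5, 1, 6, 3, 2, 7, 9, 11, 0, 13, 12, 8]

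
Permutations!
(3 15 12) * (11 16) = (3 15 12)(11 16) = [0, 1, 2, 15, 4, 5, 6, 7, 8, 9, 10, 16, 3, 13, 14, 12, 11]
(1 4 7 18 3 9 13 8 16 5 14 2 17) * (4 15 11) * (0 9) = [9, 15, 17, 0, 7, 14, 6, 18, 16, 13, 10, 4, 12, 8, 2, 11, 5, 1, 3] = (0 9 13 8 16 5 14 2 17 1 15 11 4 7 18 3)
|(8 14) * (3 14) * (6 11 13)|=|(3 14 8)(6 11 13)|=3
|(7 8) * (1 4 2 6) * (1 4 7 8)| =6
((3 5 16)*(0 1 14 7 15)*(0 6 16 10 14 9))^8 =((0 1 9)(3 5 10 14 7 15 6 16))^8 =(16)(0 9 1)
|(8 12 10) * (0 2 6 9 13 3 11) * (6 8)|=10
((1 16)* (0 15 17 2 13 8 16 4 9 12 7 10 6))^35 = ((0 15 17 2 13 8 16 1 4 9 12 7 10 6))^35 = (0 1)(2 12)(4 15)(6 16)(7 13)(8 10)(9 17)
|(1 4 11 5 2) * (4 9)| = |(1 9 4 11 5 2)| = 6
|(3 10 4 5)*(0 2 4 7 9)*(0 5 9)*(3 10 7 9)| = |(0 2 4 3 7)(5 10 9)| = 15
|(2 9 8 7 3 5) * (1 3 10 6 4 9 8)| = 10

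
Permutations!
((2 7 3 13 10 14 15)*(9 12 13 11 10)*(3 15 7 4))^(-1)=((2 4 3 11 10 14 7 15)(9 12 13))^(-1)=(2 15 7 14 10 11 3 4)(9 13 12)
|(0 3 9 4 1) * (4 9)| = |(9)(0 3 4 1)| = 4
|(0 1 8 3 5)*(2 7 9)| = 15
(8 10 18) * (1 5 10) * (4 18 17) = (1 5 10 17 4 18 8) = [0, 5, 2, 3, 18, 10, 6, 7, 1, 9, 17, 11, 12, 13, 14, 15, 16, 4, 8]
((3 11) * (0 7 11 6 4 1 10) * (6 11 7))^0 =(11)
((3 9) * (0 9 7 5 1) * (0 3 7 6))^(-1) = (0 6 3 1 5 7 9)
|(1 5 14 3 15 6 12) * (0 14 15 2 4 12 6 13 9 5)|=28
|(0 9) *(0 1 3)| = 4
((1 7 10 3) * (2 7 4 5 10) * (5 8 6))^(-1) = (1 3 10 5 6 8 4)(2 7)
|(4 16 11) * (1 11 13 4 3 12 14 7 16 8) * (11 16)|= |(1 16 13 4 8)(3 12 14 7 11)|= 5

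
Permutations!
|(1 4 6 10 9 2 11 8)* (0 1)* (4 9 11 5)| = |(0 1 9 2 5 4 6 10 11 8)| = 10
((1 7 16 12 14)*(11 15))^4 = (1 14 12 16 7)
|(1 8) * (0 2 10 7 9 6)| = |(0 2 10 7 9 6)(1 8)| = 6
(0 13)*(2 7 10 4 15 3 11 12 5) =(0 13)(2 7 10 4 15 3 11 12 5) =[13, 1, 7, 11, 15, 2, 6, 10, 8, 9, 4, 12, 5, 0, 14, 3]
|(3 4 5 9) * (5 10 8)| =|(3 4 10 8 5 9)| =6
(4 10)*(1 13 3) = (1 13 3)(4 10) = [0, 13, 2, 1, 10, 5, 6, 7, 8, 9, 4, 11, 12, 3]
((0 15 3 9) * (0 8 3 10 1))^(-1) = ((0 15 10 1)(3 9 8))^(-1) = (0 1 10 15)(3 8 9)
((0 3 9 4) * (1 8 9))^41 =((0 3 1 8 9 4))^41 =(0 4 9 8 1 3)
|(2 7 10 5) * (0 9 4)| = 12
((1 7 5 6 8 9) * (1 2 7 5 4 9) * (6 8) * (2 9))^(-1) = (9)(1 8 5)(2 4 7)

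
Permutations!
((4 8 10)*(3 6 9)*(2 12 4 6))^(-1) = (2 3 9 6 10 8 4 12)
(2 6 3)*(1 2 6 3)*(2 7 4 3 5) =[0, 7, 5, 6, 3, 2, 1, 4] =(1 7 4 3 6)(2 5)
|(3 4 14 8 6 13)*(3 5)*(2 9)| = 14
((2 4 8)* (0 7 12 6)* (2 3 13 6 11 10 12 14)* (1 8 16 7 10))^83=((0 10 12 11 1 8 3 13 6)(2 4 16 7 14))^83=(0 12 1 3 6 10 11 8 13)(2 7 4 14 16)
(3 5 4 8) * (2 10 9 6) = [0, 1, 10, 5, 8, 4, 2, 7, 3, 6, 9] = (2 10 9 6)(3 5 4 8)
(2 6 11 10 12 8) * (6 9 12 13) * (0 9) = [9, 1, 0, 3, 4, 5, 11, 7, 2, 12, 13, 10, 8, 6] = (0 9 12 8 2)(6 11 10 13)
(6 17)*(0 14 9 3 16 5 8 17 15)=[14, 1, 2, 16, 4, 8, 15, 7, 17, 3, 10, 11, 12, 13, 9, 0, 5, 6]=(0 14 9 3 16 5 8 17 6 15)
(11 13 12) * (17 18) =(11 13 12)(17 18) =[0, 1, 2, 3, 4, 5, 6, 7, 8, 9, 10, 13, 11, 12, 14, 15, 16, 18, 17]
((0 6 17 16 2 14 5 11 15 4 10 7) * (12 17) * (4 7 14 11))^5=(0 2 6 11 12 15 17 7 16)(4 10 14 5)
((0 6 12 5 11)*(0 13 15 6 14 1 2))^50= ((0 14 1 2)(5 11 13 15 6 12))^50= (0 1)(2 14)(5 13 6)(11 15 12)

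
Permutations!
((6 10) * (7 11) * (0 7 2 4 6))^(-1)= ((0 7 11 2 4 6 10))^(-1)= (0 10 6 4 2 11 7)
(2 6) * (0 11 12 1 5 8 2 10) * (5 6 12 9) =[11, 6, 12, 3, 4, 8, 10, 7, 2, 5, 0, 9, 1] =(0 11 9 5 8 2 12 1 6 10)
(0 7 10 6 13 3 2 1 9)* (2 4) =(0 7 10 6 13 3 4 2 1 9) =[7, 9, 1, 4, 2, 5, 13, 10, 8, 0, 6, 11, 12, 3]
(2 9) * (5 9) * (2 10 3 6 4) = (2 5 9 10 3 6 4) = [0, 1, 5, 6, 2, 9, 4, 7, 8, 10, 3]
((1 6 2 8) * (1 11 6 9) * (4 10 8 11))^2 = (2 6 11)(4 8 10)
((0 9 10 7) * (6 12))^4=((0 9 10 7)(6 12))^4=(12)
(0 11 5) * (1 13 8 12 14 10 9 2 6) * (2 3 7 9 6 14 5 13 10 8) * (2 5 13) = (0 11 2 14 8 12 13 5)(1 10 6)(3 7 9) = [11, 10, 14, 7, 4, 0, 1, 9, 12, 3, 6, 2, 13, 5, 8]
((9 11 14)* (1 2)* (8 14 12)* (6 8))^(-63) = ((1 2)(6 8 14 9 11 12))^(-63) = (1 2)(6 9)(8 11)(12 14)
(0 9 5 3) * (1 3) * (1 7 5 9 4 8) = (9)(0 4 8 1 3)(5 7) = [4, 3, 2, 0, 8, 7, 6, 5, 1, 9]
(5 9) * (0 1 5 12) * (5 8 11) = (0 1 8 11 5 9 12) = [1, 8, 2, 3, 4, 9, 6, 7, 11, 12, 10, 5, 0]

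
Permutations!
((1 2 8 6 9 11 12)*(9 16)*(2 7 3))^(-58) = (1 3 8 16 11)(2 6 9 12 7)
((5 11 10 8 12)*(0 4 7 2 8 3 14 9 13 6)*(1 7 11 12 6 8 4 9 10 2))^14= ((0 9 13 8 6)(1 7)(2 4 11)(3 14 10)(5 12))^14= (0 6 8 13 9)(2 11 4)(3 10 14)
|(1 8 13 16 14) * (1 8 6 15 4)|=4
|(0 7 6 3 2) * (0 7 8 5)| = |(0 8 5)(2 7 6 3)| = 12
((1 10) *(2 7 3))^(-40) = ((1 10)(2 7 3))^(-40) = (10)(2 3 7)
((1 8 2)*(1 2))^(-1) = (1 8)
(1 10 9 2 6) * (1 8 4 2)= [0, 10, 6, 3, 2, 5, 8, 7, 4, 1, 9]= (1 10 9)(2 6 8 4)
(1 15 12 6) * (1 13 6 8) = [0, 15, 2, 3, 4, 5, 13, 7, 1, 9, 10, 11, 8, 6, 14, 12] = (1 15 12 8)(6 13)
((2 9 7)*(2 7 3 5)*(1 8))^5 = ((1 8)(2 9 3 5))^5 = (1 8)(2 9 3 5)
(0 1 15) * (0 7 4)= [1, 15, 2, 3, 0, 5, 6, 4, 8, 9, 10, 11, 12, 13, 14, 7]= (0 1 15 7 4)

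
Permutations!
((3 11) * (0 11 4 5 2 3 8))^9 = (11)(2 3 4 5)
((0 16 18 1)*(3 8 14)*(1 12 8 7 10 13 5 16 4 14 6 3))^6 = (0 14)(1 4)(3 18 10 8 5)(6 16 7 12 13)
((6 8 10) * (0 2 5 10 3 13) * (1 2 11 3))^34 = ((0 11 3 13)(1 2 5 10 6 8))^34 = (0 3)(1 6 5)(2 8 10)(11 13)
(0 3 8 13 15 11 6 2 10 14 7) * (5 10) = (0 3 8 13 15 11 6 2 5 10 14 7) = [3, 1, 5, 8, 4, 10, 2, 0, 13, 9, 14, 6, 12, 15, 7, 11]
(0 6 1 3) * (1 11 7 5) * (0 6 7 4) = [7, 3, 2, 6, 0, 1, 11, 5, 8, 9, 10, 4] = (0 7 5 1 3 6 11 4)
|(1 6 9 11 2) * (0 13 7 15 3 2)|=10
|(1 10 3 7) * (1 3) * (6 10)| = |(1 6 10)(3 7)| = 6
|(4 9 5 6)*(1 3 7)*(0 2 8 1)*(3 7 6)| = 5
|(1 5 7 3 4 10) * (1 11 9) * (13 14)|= 8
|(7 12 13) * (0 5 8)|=3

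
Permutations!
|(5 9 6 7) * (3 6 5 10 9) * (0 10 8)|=8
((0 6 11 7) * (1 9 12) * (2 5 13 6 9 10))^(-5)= ((0 9 12 1 10 2 5 13 6 11 7))^(-5)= (0 5 9 13 12 6 1 11 10 7 2)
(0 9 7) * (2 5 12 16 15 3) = (0 9 7)(2 5 12 16 15 3) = [9, 1, 5, 2, 4, 12, 6, 0, 8, 7, 10, 11, 16, 13, 14, 3, 15]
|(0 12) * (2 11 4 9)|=4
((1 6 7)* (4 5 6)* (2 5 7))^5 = ((1 4 7)(2 5 6))^5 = (1 7 4)(2 6 5)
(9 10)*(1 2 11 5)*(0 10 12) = (0 10 9 12)(1 2 11 5) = [10, 2, 11, 3, 4, 1, 6, 7, 8, 12, 9, 5, 0]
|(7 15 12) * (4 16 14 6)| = 12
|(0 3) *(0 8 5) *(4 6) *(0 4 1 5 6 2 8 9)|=|(0 3 9)(1 5 4 2 8 6)|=6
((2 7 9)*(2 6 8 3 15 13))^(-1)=(2 13 15 3 8 6 9 7)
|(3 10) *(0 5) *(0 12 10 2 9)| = |(0 5 12 10 3 2 9)| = 7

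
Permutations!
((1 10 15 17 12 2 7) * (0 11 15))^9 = ((0 11 15 17 12 2 7 1 10))^9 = (17)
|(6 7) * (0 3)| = |(0 3)(6 7)| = 2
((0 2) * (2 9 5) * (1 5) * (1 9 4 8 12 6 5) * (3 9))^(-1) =(0 2 5 6 12 8 4)(3 9) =((0 4 8 12 6 5 2)(3 9))^(-1)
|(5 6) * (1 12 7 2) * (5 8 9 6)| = 12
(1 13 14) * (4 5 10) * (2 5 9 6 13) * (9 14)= (1 2 5 10 4 14)(6 13 9)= [0, 2, 5, 3, 14, 10, 13, 7, 8, 6, 4, 11, 12, 9, 1]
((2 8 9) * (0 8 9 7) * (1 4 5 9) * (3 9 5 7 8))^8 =(0 3 9 2 1 4 7) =((0 3 9 2 1 4 7))^8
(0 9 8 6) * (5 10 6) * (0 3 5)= (0 9 8)(3 5 10 6)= [9, 1, 2, 5, 4, 10, 3, 7, 0, 8, 6]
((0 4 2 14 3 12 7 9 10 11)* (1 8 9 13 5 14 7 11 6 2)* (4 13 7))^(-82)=(0 5 3 11 13 14 12)(1 9 6 4 8 10 2)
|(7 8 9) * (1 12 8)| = |(1 12 8 9 7)| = 5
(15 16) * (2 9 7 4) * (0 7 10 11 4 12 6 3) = (0 7 12 6 3)(2 9 10 11 4)(15 16) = [7, 1, 9, 0, 2, 5, 3, 12, 8, 10, 11, 4, 6, 13, 14, 16, 15]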